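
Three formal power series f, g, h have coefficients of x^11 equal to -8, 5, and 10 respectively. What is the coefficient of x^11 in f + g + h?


Series addition is componentwise:
-8 + 5 + 10
= 7

7


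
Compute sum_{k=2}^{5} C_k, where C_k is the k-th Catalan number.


C_2 through C_5: 2, 5, 14, 42
Sum = 2 + 5 + 14 + 42
= 63

63


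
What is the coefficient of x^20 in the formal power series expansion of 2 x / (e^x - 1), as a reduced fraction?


The exponential generating function for Bernoulli numbers is
x / (e^x - 1) = sum_{k>=0} B_k x^k / k!.
So the coefficient of x^20 in 2 x / (e^x - 1) is 2 B_20 / 20!.
Computing: B_20 = -174611/330, 20! = 2432902008176640000, giving
2 * -174611/330 / 2432902008176640000 = -174611/401428831349145600000.

-174611/401428831349145600000


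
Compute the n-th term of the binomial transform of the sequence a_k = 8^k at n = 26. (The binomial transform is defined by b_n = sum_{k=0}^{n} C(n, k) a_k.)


With a_k = 8^k, b_n = sum_{k=0}^{n} C(n, k) 8^k = (1 + 8)^n by the binomial theorem.
For n = 26: (1 + 8)^26 = 9^26 = 6461081889226673298932241.

6461081889226673298932241


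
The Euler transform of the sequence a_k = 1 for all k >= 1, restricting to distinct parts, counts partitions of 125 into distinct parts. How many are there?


Partitions of 125 into distinct parts can be computed via generating function.
Product (1+x)(1+x^2)(1+x^3)...
The coefficient of x^125 = 3207086

3207086


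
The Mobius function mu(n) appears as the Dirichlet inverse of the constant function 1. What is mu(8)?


8 has a squared prime factor, so mu(8) = 0.
Factorization reveals a repeated prime.

0


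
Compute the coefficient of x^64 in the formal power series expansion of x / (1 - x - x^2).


Let f(x) = sum_{k>=0} a_k x^k. Multiplying f(x) * (1 - x - x^2) = x and matching coefficients gives a_0 = 0, a_1 = 1, and a_k = a_{k-1} + a_{k-2} for k >= 2. These are the Fibonacci numbers F_k.
Iterating from F_0 = 0, F_1 = 1:
F_0=0, F_1=1, F_2=1, F_3=2, F_4=3, F_5=5, F_6=8, F_7=13, F_8=21, F_9=34, ...
F_64 = 10610209857723.

10610209857723


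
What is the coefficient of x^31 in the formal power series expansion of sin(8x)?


The Maclaurin series is sin(t) = sum_{k>=0} (-1)^k t^(2k+1) / (2k+1)!, so substituting t = 8x, only odd powers of x are nonzero, with coefficient of x^(2k+1) equal to (-1)^k 8^(2k+1) / (2k+1)!.
Write 31 = 2*15 + 1, giving the coefficient (-1)^15 * 8^31 / 31! = -9903520314283042199192993792/8222838654177922817725562880000000 = -147573952589676412928/122529844256906551386796875.

-147573952589676412928/122529844256906551386796875


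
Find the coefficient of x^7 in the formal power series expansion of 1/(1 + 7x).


Write 1/(1 + c x) = 1/(1 - (-c) x) and apply the geometric-series identity
1/(1 - y) = sum_{k>=0} y^k to get 1/(1 + c x) = sum_{k>=0} (-c)^k x^k.
So the coefficient of x^k is (-c)^k = (-1)^k * c^k.
Here c = 7 and k = 7:
(-7)^7 = -1 * 823543 = -823543

-823543


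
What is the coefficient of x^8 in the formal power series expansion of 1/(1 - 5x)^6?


The general identity 1/(1 - c x)^r = sum_{k>=0} c^k C(k + r - 1, r - 1) x^k follows by substituting y = c x into 1/(1 - y)^r = sum_{k>=0} C(k + r - 1, r - 1) y^k.
For c = 5, r = 6, k = 8:
5^8 * C(13, 5) = 390625 * 1287 = 502734375.

502734375


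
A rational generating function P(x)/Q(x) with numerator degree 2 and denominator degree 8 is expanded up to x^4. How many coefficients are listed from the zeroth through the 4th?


Expanding up to x^4 gives the coefficients for x^0, x^1, ..., x^4.
That is 4 + 1 = 5 coefficients in total.

5


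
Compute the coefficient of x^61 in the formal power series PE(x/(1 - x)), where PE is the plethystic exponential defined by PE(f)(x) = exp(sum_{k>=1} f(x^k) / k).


For f(x) = x/(1 - x) we have
sum_{k>=1} f(x^k) / k = sum_{k>=1} (1/k) * x^k / (1 - x^k) = sum_{k, m >= 1} x^(k m) / k,
which after exponentiating simplifies to
PE(x/(1 - x)) = prod_{k>=1} 1 / (1 - x^k).
This is the generating function for the partition function p(n), so the coefficient of x^61 is p(61).
Computing p(61) by dynamic programming over parts 1, 2, ..., 61: p(61) = 1121505.

1121505


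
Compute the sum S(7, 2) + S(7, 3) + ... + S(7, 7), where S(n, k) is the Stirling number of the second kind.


By definition, S(n, k) counts partitions of an n-set into exactly k nonempty blocks.
Computing row n = 7 for k = 2..7:
S(7, k): 63, 301, 350, 140, 21, 1
Sum = 876.

876


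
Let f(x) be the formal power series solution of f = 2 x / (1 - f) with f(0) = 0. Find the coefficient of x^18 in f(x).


Apply Lagrange inversion: f = 2 x * phi(f) with phi(t) = 1/(1 - t), so
[x^n] f = 2^n * (1/n) [t^(n-1)] phi(t)^n = 2^n * (1/n) [t^(n-1)] (1 - t)^(-n) = 2^n * (1/n) C(2n - 2, n - 1) = 2^n * C_{n-1}.
For n = 18: C_17 = C(34, 17) / 18 = 2333606220/18 = 129644790.
With the 2^18 = 262144 factor, the coefficient is 262144 * 129644790 = 33985603829760.

33985603829760


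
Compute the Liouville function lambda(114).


The Liouville function is lambda(k) = (-1)^Omega(k), where Omega(k) counts the prime factors of k with multiplicity.
Factoring: 114 = 2 * 3 * 19, so Omega(114) = 3.
lambda(114) = (-1)^3 = -1.

-1


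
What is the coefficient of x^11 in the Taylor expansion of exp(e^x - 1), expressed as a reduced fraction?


exp(e^x - 1) = sum_{k>=0} Bell_k x^k / k!, where Bell_k is the k-th Bell number.
So the coefficient of x^11 is Bell_11 / 11!.
Computing: Bell_11 = 678570 and 11! = 39916800, giving
678570/39916800 = 22619/1330560.

22619/1330560


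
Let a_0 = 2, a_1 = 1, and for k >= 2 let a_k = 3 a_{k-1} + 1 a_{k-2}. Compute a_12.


Iterating the recurrence forward:
a_0 = 2
a_1 = 1
a_2 = 3*1 + 1*2 = 5
a_3 = 3*5 + 1*1 = 16
a_4 = 3*16 + 1*5 = 53
a_5 = 3*53 + 1*16 = 175
a_6 = 3*175 + 1*53 = 578
a_7 = 3*578 + 1*175 = 1909
a_8 = 3*1909 + 1*578 = 6305
a_9 = 3*6305 + 1*1909 = 20824
a_10 = 3*20824 + 1*6305 = 68777
a_11 = 3*68777 + 1*20824 = 227155
a_12 = 3*227155 + 1*68777 = 750242
So a_12 = 750242.

750242


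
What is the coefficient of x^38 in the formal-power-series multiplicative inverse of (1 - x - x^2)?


Let the inverse be f(x) = sum_{k>=0} a_k x^k. From f(x) * (1 - x - x^2) = 1 and matching coefficients:
 x^0: a_0 = 1.
 x^1: a_1 - a_0 = 0, so a_1 = 1.
 x^k (k >= 2): a_k - a_{k-1} - a_{k-2} = 0, i.e. a_k = a_{k-1} + a_{k-2}.
This is the Fibonacci-type recurrence shifted so that a_0 = a_1 = 1.
Iterating: a_0=1, a_1=1, a_2=2, a_3=3, a_4=5, a_5=8, a_6=13, a_7=21, a_8=34, a_9=55, ...
a_38 = 63245986.

63245986


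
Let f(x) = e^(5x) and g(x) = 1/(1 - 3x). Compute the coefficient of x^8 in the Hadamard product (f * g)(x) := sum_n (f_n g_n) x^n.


Expanding: f_k = 5^k/k! (from e^(5x)) and g_k = 3^k (from 1/(1 - 3x)). So the Hadamard coefficient (f * g)_k = 5^k 3^k / k! = (15)^k / k!.
For k = 8: 15^8/8! = 2562890625/40320 = 56953125/896.

56953125/896


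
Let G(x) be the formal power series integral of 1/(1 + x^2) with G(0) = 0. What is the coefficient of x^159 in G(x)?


1/(1 + x^2) = sum_{j>=0} (-1)^j x^(2j). Integrating termwise with G(0) = 0:
G(x) = sum_{j>=0} (-1)^j x^(2j+1) / (2j+1) = arctan(x).
Only odd powers are nonzero. For x^159 write 159 = 2*79 + 1, giving
(-1)^79 / 159 = -1/159 = -1/159.

-1/159


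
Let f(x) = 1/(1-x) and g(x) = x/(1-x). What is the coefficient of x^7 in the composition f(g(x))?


First simplify the composition: f(g(x)) = 1/(1 - x/(1-x)) = (1-x)/((1-x) - x) = (1-x)/(1-2x).
Now extract the coefficient. Write (1-x)/(1-2x) = 1/(1-2x) - x/(1-2x).
The coefficient of x^n in 1/(1-2x) is 2^n, and in x/(1-2x) is 2^(n-1) (for n >= 1).
So the coefficient of x^7 is 2^7 - 2^6 = 128 - 64 = 64.

64


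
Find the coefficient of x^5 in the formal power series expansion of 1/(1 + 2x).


Write 1/(1 + c x) = 1/(1 - (-c) x) and apply the geometric-series identity
1/(1 - y) = sum_{k>=0} y^k to get 1/(1 + c x) = sum_{k>=0} (-c)^k x^k.
So the coefficient of x^k is (-c)^k = (-1)^k * c^k.
Here c = 2 and k = 5:
(-2)^5 = -1 * 32 = -32

-32


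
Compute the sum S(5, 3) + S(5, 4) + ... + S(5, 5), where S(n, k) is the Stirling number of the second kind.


By definition, S(n, k) counts partitions of an n-set into exactly k nonempty blocks.
Computing row n = 5 for k = 3..5:
S(5, k): 25, 10, 1
Sum = 36.

36


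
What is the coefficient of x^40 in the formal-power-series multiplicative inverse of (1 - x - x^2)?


Let the inverse be f(x) = sum_{k>=0} a_k x^k. From f(x) * (1 - x - x^2) = 1 and matching coefficients:
 x^0: a_0 = 1.
 x^1: a_1 - a_0 = 0, so a_1 = 1.
 x^k (k >= 2): a_k - a_{k-1} - a_{k-2} = 0, i.e. a_k = a_{k-1} + a_{k-2}.
This is the Fibonacci-type recurrence shifted so that a_0 = a_1 = 1.
Iterating: a_0=1, a_1=1, a_2=2, a_3=3, a_4=5, a_5=8, a_6=13, a_7=21, a_8=34, a_9=55, ...
a_40 = 165580141.

165580141


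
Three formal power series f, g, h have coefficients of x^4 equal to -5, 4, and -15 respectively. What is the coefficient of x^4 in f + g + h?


Series addition is componentwise:
-5 + 4 + -15
= -16

-16


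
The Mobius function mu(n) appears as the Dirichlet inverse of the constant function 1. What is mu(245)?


245 has a squared prime factor, so mu(245) = 0.
Factorization reveals a repeated prime.

0


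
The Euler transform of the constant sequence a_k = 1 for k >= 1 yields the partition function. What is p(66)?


The Euler transform converts the sequence a_k = 1 into the number of integer partitions.
Using the recurrence or dynamic programming:
p(66) = 2323520

2323520


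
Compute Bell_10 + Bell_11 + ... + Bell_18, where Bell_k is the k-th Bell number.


Recall Bell_k counts set partitions of a k-set (with Bell_0 = 1 by convention).
Bell_10 through Bell_18: 115975, 678570, 4213597, 27644437, 190899322, 1382958545, 10480142147, 82864869804, 682076806159
Sum = 115975 + 678570 + 4213597 + 27644437 + 190899322 + 1382958545 + 10480142147 + 82864869804 + 682076806159 = 777028328556.

777028328556


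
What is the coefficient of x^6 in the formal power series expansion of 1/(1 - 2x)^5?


The general identity 1/(1 - c x)^r = sum_{k>=0} c^k C(k + r - 1, r - 1) x^k follows by substituting y = c x into 1/(1 - y)^r = sum_{k>=0} C(k + r - 1, r - 1) y^k.
For c = 2, r = 5, k = 6:
2^6 * C(10, 4) = 64 * 210 = 13440.

13440


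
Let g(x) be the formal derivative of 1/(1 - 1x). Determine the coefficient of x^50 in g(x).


Differentiate termwise: d/dx sum_{k>=0} 1^k x^k = sum_{k>=1} k 1^k x^(k-1) = sum_{j>=0} (j+1) 1^(j+1) x^j.
Equivalently, d/dx [1/(1 - 1x)] = 1/(1 - 1x)^2.
For j = 50: 51 * 1^51 = 51 * 1 = 51.

51


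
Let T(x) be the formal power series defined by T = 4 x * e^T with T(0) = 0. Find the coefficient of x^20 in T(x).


Apply the Lagrange inversion formula: if T = 4 x * phi(T) with phi(t) = e^t, then
[x^n] T = 4^n * (1/n) [t^(n-1)] phi(t)^n = 4^n * (1/n) [t^(n-1)] e^(n t) = 4^n * (1/n) * n^(n-1) / (n-1)! = 4^n * n^(n-1) / n!.
When c = 1 this is the Cayley count of rooted labeled trees on n vertices, divided by n!.
For n = 20: 4^20 * 20^19 / 20! = 1099511627776 * 5242880000000000000000000/2432902008176640000 = 35184372088832000000000000000/14849255421.

35184372088832000000000000000/14849255421


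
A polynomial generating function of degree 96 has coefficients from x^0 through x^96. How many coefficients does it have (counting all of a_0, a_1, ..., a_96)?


A polynomial of degree 96 takes the form a_0 + a_1 x + ... + a_96 x^96.
The number of coefficients is 96 + 1 = 97.

97


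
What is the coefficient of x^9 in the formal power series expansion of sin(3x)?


The Maclaurin series is sin(t) = sum_{k>=0} (-1)^k t^(2k+1) / (2k+1)!, so substituting t = 3x, only odd powers of x are nonzero, with coefficient of x^(2k+1) equal to (-1)^k 3^(2k+1) / (2k+1)!.
Write 9 = 2*4 + 1, giving the coefficient (-1)^4 * 3^9 / 9! = 19683/362880 = 243/4480.

243/4480


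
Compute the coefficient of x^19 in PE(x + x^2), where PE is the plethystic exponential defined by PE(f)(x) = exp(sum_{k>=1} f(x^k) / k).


With f(x) = x + x^2, the exponent is sum_{k>=1} (x^k + x^(2k)) / k = -ln(1 - x) - ln(1 - x^2). Exponentiating:
PE(x + x^2) = 1 / ((1 - x)(1 - x^2)).
This is the generating function for partitions of n into parts of size 1 or 2. The number of 2's can be any j in 0..9, and the rest are 1's, so
[x^19] = floor(19/2) + 1 = 10.

10


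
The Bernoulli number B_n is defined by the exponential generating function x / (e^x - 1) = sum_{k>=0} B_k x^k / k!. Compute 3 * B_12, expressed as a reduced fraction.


Bernoulli numbers can also be computed recursively via B_0 = 1 and sum_{j=0}^{m} C(m+1, j) B_j = 0 for m >= 1. Odd-index Bernoulli numbers vanish for k >= 3.
Computing B_12 = -691/2730, so 3 * B_12 = 3 * -691/2730 = -691/910.

-691/910


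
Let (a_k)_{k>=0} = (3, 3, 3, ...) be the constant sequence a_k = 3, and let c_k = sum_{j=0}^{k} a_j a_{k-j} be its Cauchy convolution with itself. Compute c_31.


Since a_j = 3 for all j >= 0, the convolution sum becomes
c_k = sum_{j=0}^{k} 3 * 3 = 9 * (k + 1).
Equivalently, the generating function of (a_k) is 3/(1 - x) and its square is 9/(1 - x)^2 = sum_{k>=0} 9(k + 1) x^k.
For k = 31: 9 * 32 = 288.

288


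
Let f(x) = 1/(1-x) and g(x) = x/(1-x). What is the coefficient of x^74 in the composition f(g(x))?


First simplify the composition: f(g(x)) = 1/(1 - x/(1-x)) = (1-x)/((1-x) - x) = (1-x)/(1-2x).
Now extract the coefficient. Write (1-x)/(1-2x) = 1/(1-2x) - x/(1-2x).
The coefficient of x^n in 1/(1-2x) is 2^n, and in x/(1-2x) is 2^(n-1) (for n >= 1).
So the coefficient of x^74 is 2^74 - 2^73 = 18889465931478580854784 - 9444732965739290427392 = 9444732965739290427392.

9444732965739290427392


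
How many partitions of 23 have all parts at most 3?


Using the generating function (1-x)^(-1)(1-x^2)^(-1)(1-x^3)^(-1),
the coefficient of x^23 counts these restricted partitions.
Result = 56

56


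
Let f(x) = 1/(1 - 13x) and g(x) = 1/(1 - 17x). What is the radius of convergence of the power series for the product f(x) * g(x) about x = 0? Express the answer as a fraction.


The radius of 1/(1 - 13x) is 1/13 (nearest singularity at x = 1/13), and the radius of 1/(1 - 17x) is 1/17.
The product f(x)*g(x) = 1/((1 - 13x)(1 - 17x)) has singularities at both 1/13 and 1/17, so its radius of convergence is the distance to the nearest one:
min(1/13, 1/17) = 1/17.

1/17


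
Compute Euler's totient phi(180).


phi(n) counts integers in [1, n] coprime to n. Using the multiplicative formula phi(n) = n * prod_{p | n} (1 - 1/p):
180 = 2^2 * 3^2 * 5, so
phi(180) = 180 * (1 - 1/2) * (1 - 1/3) * (1 - 1/5) = 48.

48


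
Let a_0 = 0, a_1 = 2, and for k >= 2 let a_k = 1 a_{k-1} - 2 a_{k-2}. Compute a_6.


Iterating the recurrence forward:
a_0 = 0
a_1 = 2
a_2 = 1*2 - 2*0 = 2
a_3 = 1*2 - 2*2 = -2
a_4 = 1*-2 - 2*2 = -6
a_5 = 1*-6 - 2*-2 = -2
a_6 = 1*-2 - 2*-6 = 10
So a_6 = 10.

10


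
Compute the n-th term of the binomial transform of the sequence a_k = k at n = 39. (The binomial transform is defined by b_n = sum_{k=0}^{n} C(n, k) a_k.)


With a_k = k, b_n = sum_{k=0}^{n} C(n, k) k. Using k * C(n, k) = n * C(n-1, k-1) gives b_n = n * sum_{k>=1} C(n-1, k-1) = n * 2^(n-1).
For n = 39: 39 * 2^38 = 39 * 274877906944 = 10720238370816.

10720238370816


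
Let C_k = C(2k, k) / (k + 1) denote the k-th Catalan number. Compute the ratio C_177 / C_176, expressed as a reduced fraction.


Using C_k = (2k)! / (k! (k+1)!), the ratio C_{k+1}/C_k simplifies to
C_{k+1}/C_k = [(2k+2)! / ((k+1)! (k+2)!)] * [k! (k+1)! / (2k)!]
 = (2k+2)(2k+1) / ((k+1)(k+2)) = 2(2k+1) / (k+2).
For k = 176: 2(2*176 + 1) / (176 + 2) = 706/178 = 353/89.

353/89


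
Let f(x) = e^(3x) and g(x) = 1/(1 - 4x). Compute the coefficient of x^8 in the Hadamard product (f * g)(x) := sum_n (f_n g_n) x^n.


Expanding: f_k = 3^k/k! (from e^(3x)) and g_k = 4^k (from 1/(1 - 4x)). So the Hadamard coefficient (f * g)_k = 3^k 4^k / k! = (12)^k / k!.
For k = 8: 12^8/8! = 429981696/40320 = 373248/35.

373248/35


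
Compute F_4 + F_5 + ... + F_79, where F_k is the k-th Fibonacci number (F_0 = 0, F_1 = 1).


Use the identity sum_{k=0}^{N} F_k = F_{N+2} - 1 (which follows from F_{k+2} - F_{k+1} = F_k). Then
sum_{k=4}^{79} F_k = (F_{81} - 1) - (F_{5} - 1) = F_{81} - F_{5}.
Computing: F_{81} = 37889062373143906, F_{5} = 5, so
Sum = 37889062373143906 - 5 = 37889062373143901.

37889062373143901


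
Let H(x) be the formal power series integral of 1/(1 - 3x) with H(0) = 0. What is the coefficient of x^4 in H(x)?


1/(1 - 3x) = sum_{k>=0} 3^k x^k. Integrating termwise with H(0) = 0:
H(x) = sum_{k>=0} 3^k x^(k+1) / (k+1) = sum_{m>=1} 3^(m-1) x^m / m.
For m = 4: 3^3/4 = 27/4 = 27/4.

27/4


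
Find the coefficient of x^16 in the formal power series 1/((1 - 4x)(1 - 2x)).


By partial fractions or Cauchy convolution:
The coefficient equals sum_{k=0}^{16} 4^k * 2^(16-k).
= 8589869056

8589869056


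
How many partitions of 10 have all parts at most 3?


Using the generating function (1-x)^(-1)(1-x^2)^(-1)(1-x^3)^(-1),
the coefficient of x^10 counts these restricted partitions.
Result = 14

14


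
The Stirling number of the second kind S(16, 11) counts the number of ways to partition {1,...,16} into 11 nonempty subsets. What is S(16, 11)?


Using the explicit formula S(n,k) = (1/k!) sum_{j=0}^{k} (-1)^(k-j) C(k,j) j^n:
S(16, 11) = 28936908
Equivalently, S(n,k) is n! times the coefficient of x^n in the EGF (e^x - 1)^k / k!.

28936908


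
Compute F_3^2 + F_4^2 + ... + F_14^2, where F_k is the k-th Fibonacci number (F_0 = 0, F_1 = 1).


There is a standard identity sum_{k=0}^{N} F_k^2 = F_N * F_{N+1} (proved inductively from the telescoping relation F_k^2 = F_k F_{k+1} - F_{k-1} F_k). Then
sum_{k=3}^{14} F_k^2 = F_14 F_15 - F_2 F_3.
Computing: F_14 = 377, F_15 = 610, F_2 = 1, F_3 = 2.
Sum = 377 * 610 - 1 * 2 = 229968.

229968


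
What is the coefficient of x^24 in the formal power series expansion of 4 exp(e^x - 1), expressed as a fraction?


exp(e^x - 1) is the exponential generating function for the Bell numbers Bell_k: exp(e^x - 1) = sum_{k>=0} Bell_k x^k / k!.
So the coefficient of x^24 in 4 exp(e^x - 1) is 4 Bell_24 / 24!.
Computing: Bell_24 = 445958869294805289 and 24! = 620448401733239439360000, giving
4 * 445958869294805289/620448401733239439360000 = 148652956431601763/51704033477769953280000.

148652956431601763/51704033477769953280000


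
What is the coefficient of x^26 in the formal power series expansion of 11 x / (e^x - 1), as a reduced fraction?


The exponential generating function for Bernoulli numbers is
x / (e^x - 1) = sum_{k>=0} B_k x^k / k!.
So the coefficient of x^26 in 11 x / (e^x - 1) is 11 B_26 / 26!.
Computing: B_26 = 8553103/6, 26! = 403291461126605635584000000, giving
11 * 8553103/6 / 403291461126605635584000000 = 657931/16921320047270166528000000.

657931/16921320047270166528000000


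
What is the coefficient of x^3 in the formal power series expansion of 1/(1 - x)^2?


The negative binomial / multiset identity is
1/(1 - x)^r = sum_{k>=0} C(k + r - 1, r - 1) x^k.
Here r = 2 and k = 3, so the coefficient is
C(3 + 1, 1) = C(4, 1)
= 4

4


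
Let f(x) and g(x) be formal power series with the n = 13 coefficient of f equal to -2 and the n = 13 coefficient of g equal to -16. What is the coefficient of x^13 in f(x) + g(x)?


Addition of formal power series is termwise.
The coefficient of x^13 in f + g = -2 + -16
= -18

-18


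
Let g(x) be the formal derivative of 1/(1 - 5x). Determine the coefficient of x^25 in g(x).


Differentiate termwise: d/dx sum_{k>=0} 5^k x^k = sum_{k>=1} k 5^k x^(k-1) = sum_{j>=0} (j+1) 5^(j+1) x^j.
Equivalently, d/dx [1/(1 - 5x)] = 5/(1 - 5x)^2.
For j = 25: 26 * 5^26 = 26 * 1490116119384765625 = 38743019104003906250.

38743019104003906250


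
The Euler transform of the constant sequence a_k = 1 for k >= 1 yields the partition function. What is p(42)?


The Euler transform converts the sequence a_k = 1 into the number of integer partitions.
Using the recurrence or dynamic programming:
p(42) = 53174

53174


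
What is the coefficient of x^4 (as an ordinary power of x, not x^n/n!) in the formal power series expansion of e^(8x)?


The exponential series is e^y = sum_{k>=0} y^k / k!. Substituting y = 8x gives
e^(8x) = sum_{k>=0} 8^k x^k / k!.
So the coefficient of x^n is a^n/n! with a = 8, n = 4:
8^4 / 4! = 4096/24 = 512/3

512/3


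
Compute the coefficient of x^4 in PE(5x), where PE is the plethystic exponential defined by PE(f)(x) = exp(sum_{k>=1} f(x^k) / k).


With f(x) = 5x, the exponent is sum_{k>=1} 5 x^k / k = 5 * (-ln(1 - x)). Exponentiating:
PE(5x) = exp(-5 ln(1 - x)) = 1/(1 - x)^5.
By the negative binomial expansion, [x^n] 1/(1 - x)^5 = C(n + 4, 4).
For n = 4: C(8, 4) = 70.

70


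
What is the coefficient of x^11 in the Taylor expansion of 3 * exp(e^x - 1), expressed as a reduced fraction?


exp(e^x - 1) = sum_{k>=0} Bell_k x^k / k!, where Bell_k is the k-th Bell number.
So the coefficient of x^11 is 3 * Bell_11 / 11!.
Computing: Bell_11 = 678570 and 11! = 39916800, giving
3 * 678570/39916800 = 22619/443520.

22619/443520


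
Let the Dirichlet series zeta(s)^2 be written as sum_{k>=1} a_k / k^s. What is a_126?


The Dirichlet convolution of the constant function 1 with itself gives (1 * 1)(k) = sum_{d | k} 1 = d(k), the number of positive divisors of k.
Since zeta(s) = sum_{k>=1} 1/k^s, we have zeta(s)^2 = sum_{k>=1} d(k)/k^s, so a_k = d(k).
For k = 126: the divisors are 1, 2, 3, 6, 7, 9, 14, 18, 21, 42, 63, 126.
Count = 12.

12


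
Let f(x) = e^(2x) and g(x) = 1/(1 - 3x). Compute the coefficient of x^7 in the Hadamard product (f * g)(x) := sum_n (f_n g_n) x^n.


Expanding: f_k = 2^k/k! (from e^(2x)) and g_k = 3^k (from 1/(1 - 3x)). So the Hadamard coefficient (f * g)_k = 2^k 3^k / k! = (6)^k / k!.
For k = 7: 6^7/7! = 279936/5040 = 1944/35.

1944/35


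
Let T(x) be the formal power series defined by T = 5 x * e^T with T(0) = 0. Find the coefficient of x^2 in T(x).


Apply the Lagrange inversion formula: if T = 5 x * phi(T) with phi(t) = e^t, then
[x^n] T = 5^n * (1/n) [t^(n-1)] phi(t)^n = 5^n * (1/n) [t^(n-1)] e^(n t) = 5^n * (1/n) * n^(n-1) / (n-1)! = 5^n * n^(n-1) / n!.
When c = 1 this is the Cayley count of rooted labeled trees on n vertices, divided by n!.
For n = 2: 5^2 * 2^1 / 2! = 25 * 2/2 = 25.

25


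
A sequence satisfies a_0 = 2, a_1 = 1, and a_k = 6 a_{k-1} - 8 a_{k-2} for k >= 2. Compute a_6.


The characteristic equation is t^2 - 6 t + 8 = 0, with roots r_1 = 4 and r_2 = 2 (so c_1 = r_1 + r_2, c_2 = -r_1 r_2 as required).
One can use the closed form a_n = A r_1^n + B r_2^n, but direct iteration is more reliable:
a_0 = 2, a_1 = 1, a_2 = -10, a_3 = -68, a_4 = -328, a_5 = -1424, a_6 = -5920.
So a_6 = -5920.

-5920


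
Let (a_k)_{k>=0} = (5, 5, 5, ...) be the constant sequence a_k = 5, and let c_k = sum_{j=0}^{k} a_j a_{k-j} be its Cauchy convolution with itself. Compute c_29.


Since a_j = 5 for all j >= 0, the convolution sum becomes
c_k = sum_{j=0}^{k} 5 * 5 = 25 * (k + 1).
Equivalently, the generating function of (a_k) is 5/(1 - x) and its square is 25/(1 - x)^2 = sum_{k>=0} 25(k + 1) x^k.
For k = 29: 25 * 30 = 750.

750


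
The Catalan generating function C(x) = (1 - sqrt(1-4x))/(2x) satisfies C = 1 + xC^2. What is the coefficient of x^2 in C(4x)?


Substituting x -> 4x scales the n-th coefficient by 4^n, so [x^2] C(4x) = 4^2 * C_2.
C_2 = C(2*2, 2)/(3) = 6/3 = 2.
So 4^2 * 2 = 16 * 2 = 32.

32


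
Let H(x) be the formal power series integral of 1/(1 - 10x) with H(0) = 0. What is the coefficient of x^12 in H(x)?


1/(1 - 10x) = sum_{k>=0} 10^k x^k. Integrating termwise with H(0) = 0:
H(x) = sum_{k>=0} 10^k x^(k+1) / (k+1) = sum_{m>=1} 10^(m-1) x^m / m.
For m = 12: 10^11/12 = 100000000000/12 = 25000000000/3.

25000000000/3


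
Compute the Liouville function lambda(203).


The Liouville function is lambda(k) = (-1)^Omega(k), where Omega(k) counts the prime factors of k with multiplicity.
Factoring: 203 = 7 * 29, so Omega(203) = 2.
lambda(203) = (-1)^2 = 1.

1


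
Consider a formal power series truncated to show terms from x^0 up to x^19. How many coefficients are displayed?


From x^0 to x^19 inclusive, the count is 19 - 0 + 1 = 20.

20


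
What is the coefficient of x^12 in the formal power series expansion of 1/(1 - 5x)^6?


The general identity 1/(1 - c x)^r = sum_{k>=0} c^k C(k + r - 1, r - 1) x^k follows by substituting y = c x into 1/(1 - y)^r = sum_{k>=0} C(k + r - 1, r - 1) y^k.
For c = 5, r = 6, k = 12:
5^12 * C(17, 5) = 244140625 * 6188 = 1510742187500.

1510742187500


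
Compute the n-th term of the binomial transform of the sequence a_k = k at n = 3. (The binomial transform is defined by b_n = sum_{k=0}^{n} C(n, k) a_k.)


With a_k = k, b_n = sum_{k=0}^{n} C(n, k) k. Using k * C(n, k) = n * C(n-1, k-1) gives b_n = n * sum_{k>=1} C(n-1, k-1) = n * 2^(n-1).
For n = 3: 3 * 2^2 = 3 * 4 = 12.

12


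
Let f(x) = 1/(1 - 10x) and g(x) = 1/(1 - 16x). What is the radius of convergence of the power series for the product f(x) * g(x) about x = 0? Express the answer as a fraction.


The radius of 1/(1 - 10x) is 1/10 (nearest singularity at x = 1/10), and the radius of 1/(1 - 16x) is 1/16.
The product f(x)*g(x) = 1/((1 - 10x)(1 - 16x)) has singularities at both 1/10 and 1/16, so its radius of convergence is the distance to the nearest one:
min(1/10, 1/16) = 1/16.

1/16


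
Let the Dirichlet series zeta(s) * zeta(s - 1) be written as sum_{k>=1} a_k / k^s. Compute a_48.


Convolution gives a_k = sum_{d | k} d * 1 = sum_{d | k} d = sigma(k), the sum of positive divisors of k.
For k = 48, the divisors are 1, 2, 3, 4, 6, 8, 12, 16, 24, 48, so
sigma(48) = 1 + 2 + 3 + 4 + 6 + 8 + 12 + 16 + 24 + 48 = 124.

124


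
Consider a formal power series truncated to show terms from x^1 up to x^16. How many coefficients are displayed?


From x^1 to x^16 inclusive, the count is 16 - 1 + 1 = 16.

16


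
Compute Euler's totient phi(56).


phi(n) counts integers in [1, n] coprime to n. Using the multiplicative formula phi(n) = n * prod_{p | n} (1 - 1/p):
56 = 2^3 * 7, so
phi(56) = 56 * (1 - 1/2) * (1 - 1/7) = 24.

24


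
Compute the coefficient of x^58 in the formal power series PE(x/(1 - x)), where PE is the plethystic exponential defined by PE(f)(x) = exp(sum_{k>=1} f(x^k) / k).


For f(x) = x/(1 - x) we have
sum_{k>=1} f(x^k) / k = sum_{k>=1} (1/k) * x^k / (1 - x^k) = sum_{k, m >= 1} x^(k m) / k,
which after exponentiating simplifies to
PE(x/(1 - x)) = prod_{k>=1} 1 / (1 - x^k).
This is the generating function for the partition function p(n), so the coefficient of x^58 is p(58).
Computing p(58) by dynamic programming over parts 1, 2, ..., 58: p(58) = 715220.

715220


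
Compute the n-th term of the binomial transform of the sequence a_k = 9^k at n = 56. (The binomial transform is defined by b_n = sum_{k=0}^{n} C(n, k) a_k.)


With a_k = 9^k, b_n = sum_{k=0}^{n} C(n, k) 9^k = (1 + 9)^n by the binomial theorem.
For n = 56: (1 + 9)^56 = 10^56 = 100000000000000000000000000000000000000000000000000000000.

100000000000000000000000000000000000000000000000000000000


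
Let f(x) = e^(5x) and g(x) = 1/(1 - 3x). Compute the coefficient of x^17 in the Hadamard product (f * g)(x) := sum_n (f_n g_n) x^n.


Expanding: f_k = 5^k/k! (from e^(5x)) and g_k = 3^k (from 1/(1 - 3x)). So the Hadamard coefficient (f * g)_k = 5^k 3^k / k! = (15)^k / k!.
For k = 17: 15^17/17! = 98526125335693359375/355687428096000 = 1081219482421875/3903291392.

1081219482421875/3903291392


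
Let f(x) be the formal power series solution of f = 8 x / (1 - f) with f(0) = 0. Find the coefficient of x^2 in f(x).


Apply Lagrange inversion: f = 8 x * phi(f) with phi(t) = 1/(1 - t), so
[x^n] f = 8^n * (1/n) [t^(n-1)] phi(t)^n = 8^n * (1/n) [t^(n-1)] (1 - t)^(-n) = 8^n * (1/n) C(2n - 2, n - 1) = 8^n * C_{n-1}.
For n = 2: C_1 = C(2, 1) / 2 = 2/2 = 1.
With the 8^2 = 64 factor, the coefficient is 64 * 1 = 64.

64


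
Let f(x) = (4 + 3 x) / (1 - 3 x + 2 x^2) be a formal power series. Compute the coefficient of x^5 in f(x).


Write f(x) = sum_{k>=0} a_k x^k. Multiplying both sides by 1 - 3 x + 2 x^2 gives
(1 - 3 x + 2 x^2) sum_{k>=0} a_k x^k = 4 + 3 x.
Matching coefficients:
 x^0: a_0 = 4
 x^1: a_1 - 3 a_0 = 3  =>  a_1 = 3*4 + 3 = 15
 x^k (k >= 2): a_k = 3 a_{k-1} - 2 a_{k-2}.
Iterating: a_2 = 37, a_3 = 81, a_4 = 169, a_5 = 345.
So the coefficient of x^5 is 345.

345


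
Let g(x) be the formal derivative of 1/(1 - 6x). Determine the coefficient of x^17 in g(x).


Differentiate termwise: d/dx sum_{k>=0} 6^k x^k = sum_{k>=1} k 6^k x^(k-1) = sum_{j>=0} (j+1) 6^(j+1) x^j.
Equivalently, d/dx [1/(1 - 6x)] = 6/(1 - 6x)^2.
For j = 17: 18 * 6^18 = 18 * 101559956668416 = 1828079220031488.

1828079220031488


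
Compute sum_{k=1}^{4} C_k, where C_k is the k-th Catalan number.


C_1 through C_4: 1, 2, 5, 14
Sum = 1 + 2 + 5 + 14
= 22

22


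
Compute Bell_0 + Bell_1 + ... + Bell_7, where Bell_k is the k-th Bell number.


Recall Bell_k counts set partitions of a k-set (with Bell_0 = 1 by convention).
Bell_0 through Bell_7: 1, 1, 2, 5, 15, 52, 203, 877
Sum = 1 + 1 + 2 + 5 + 15 + 52 + 203 + 877 = 1156.

1156


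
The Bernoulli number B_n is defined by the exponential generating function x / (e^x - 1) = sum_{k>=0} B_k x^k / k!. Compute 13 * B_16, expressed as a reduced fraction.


Bernoulli numbers can also be computed recursively via B_0 = 1 and sum_{j=0}^{m} C(m+1, j) B_j = 0 for m >= 1. Odd-index Bernoulli numbers vanish for k >= 3.
Computing B_16 = -3617/510, so 13 * B_16 = 13 * -3617/510 = -47021/510.

-47021/510


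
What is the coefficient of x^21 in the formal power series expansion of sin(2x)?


The Maclaurin series is sin(t) = sum_{k>=0} (-1)^k t^(2k+1) / (2k+1)!, so substituting t = 2x, only odd powers of x are nonzero, with coefficient of x^(2k+1) equal to (-1)^k 2^(2k+1) / (2k+1)!.
Write 21 = 2*10 + 1, giving the coefficient (-1)^10 * 2^21 / 21! = 2097152/51090942171709440000 = 8/194896477400625.

8/194896477400625


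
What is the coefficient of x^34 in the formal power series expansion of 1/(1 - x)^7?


The negative binomial / multiset identity is
1/(1 - x)^r = sum_{k>=0} C(k + r - 1, r - 1) x^k.
Here r = 7 and k = 34, so the coefficient is
C(34 + 6, 6) = C(40, 6)
= 3838380

3838380


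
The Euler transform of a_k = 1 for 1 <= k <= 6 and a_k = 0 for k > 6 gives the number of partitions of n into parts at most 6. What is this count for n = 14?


Partitions of 14 into parts at most 6:
Using generating function (1-x)^(-1)(1-x^2)^(-1)...(1-x^6)^(-1),
the coefficient of x^14 = 90

90


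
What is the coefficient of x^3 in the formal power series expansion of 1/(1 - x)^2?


The expansion 1/(1 - x)^r = sum_{k>=0} C(k + r - 1, r - 1) x^k follows from the multiset / negative-binomial theorem (or from repeated differentiation of the geometric series).
For r = 2 and k = 3:
C(4, 1) = 24 / (1 * 6) = 4.

4


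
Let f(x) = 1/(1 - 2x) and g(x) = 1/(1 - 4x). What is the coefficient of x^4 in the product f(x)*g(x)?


The coefficient of x^n in f*g is the Cauchy product: sum_{k=0}^{n} a^k * b^(n-k).
With a=2, b=4, n=4:
sum_{k=0}^{4} 2^k * 4^(4-k)
= 496

496


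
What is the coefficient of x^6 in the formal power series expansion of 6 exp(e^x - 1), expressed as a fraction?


exp(e^x - 1) is the exponential generating function for the Bell numbers Bell_k: exp(e^x - 1) = sum_{k>=0} Bell_k x^k / k!.
So the coefficient of x^6 in 6 exp(e^x - 1) is 6 Bell_6 / 6!.
Computing: Bell_6 = 203 and 6! = 720, giving
6 * 203/720 = 203/120.

203/120


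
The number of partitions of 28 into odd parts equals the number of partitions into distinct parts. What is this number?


Computing partitions of 28 into odd parts (1, 3, 5, ...):
Using the generating function prod_{k>=0} 1/(1-x^(2k+1)),
the count is 222

222


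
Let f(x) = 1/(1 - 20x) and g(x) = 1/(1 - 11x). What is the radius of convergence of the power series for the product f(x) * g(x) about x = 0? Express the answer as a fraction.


The radius of 1/(1 - 20x) is 1/20 (nearest singularity at x = 1/20), and the radius of 1/(1 - 11x) is 1/11.
The product f(x)*g(x) = 1/((1 - 20x)(1 - 11x)) has singularities at both 1/20 and 1/11, so its radius of convergence is the distance to the nearest one:
min(1/20, 1/11) = 1/20.

1/20


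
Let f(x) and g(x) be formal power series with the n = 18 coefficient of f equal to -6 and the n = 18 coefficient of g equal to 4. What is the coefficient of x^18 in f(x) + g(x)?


Addition of formal power series is termwise.
The coefficient of x^18 in f + g = -6 + 4
= -2

-2


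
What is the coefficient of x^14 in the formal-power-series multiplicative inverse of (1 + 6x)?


The inverse is 1/(1 + 6x). Apply the geometric identity 1/(1 - y) = sum_{k>=0} y^k with y = -6x:
1/(1 + 6x) = sum_{k>=0} (-6)^k x^k.
So the coefficient of x^14 is (-6)^14 = 78364164096.

78364164096


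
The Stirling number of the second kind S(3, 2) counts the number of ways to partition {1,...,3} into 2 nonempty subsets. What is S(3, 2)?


Using the explicit formula S(n,k) = (1/k!) sum_{j=0}^{k} (-1)^(k-j) C(k,j) j^n:
S(3, 2) = 3
Equivalently, S(n,k) is n! times the coefficient of x^n in the EGF (e^x - 1)^k / k!.

3


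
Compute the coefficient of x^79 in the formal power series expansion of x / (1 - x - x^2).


Let f(x) = sum_{k>=0} a_k x^k. Multiplying f(x) * (1 - x - x^2) = x and matching coefficients gives a_0 = 0, a_1 = 1, and a_k = a_{k-1} + a_{k-2} for k >= 2. These are the Fibonacci numbers F_k.
Iterating from F_0 = 0, F_1 = 1:
F_0=0, F_1=1, F_2=1, F_3=2, F_4=3, F_5=5, F_6=8, F_7=13, F_8=21, F_9=34, ...
F_79 = 14472334024676221.

14472334024676221


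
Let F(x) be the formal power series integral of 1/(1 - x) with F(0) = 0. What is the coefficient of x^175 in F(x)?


1/(1 - x) = sum_{k>=0} x^k. Integrating termwise and using F(0) = 0 gives
F(x) = sum_{k>=0} x^(k+1) / (k+1) = sum_{m>=1} x^m / m = -ln(1 - x).
So the coefficient of x^175 is 1/175 = 1/175.

1/175


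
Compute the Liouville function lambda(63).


The Liouville function is lambda(k) = (-1)^Omega(k), where Omega(k) counts the prime factors of k with multiplicity.
Factoring: 63 = 3 * 3 * 7, so Omega(63) = 3.
lambda(63) = (-1)^3 = -1.

-1


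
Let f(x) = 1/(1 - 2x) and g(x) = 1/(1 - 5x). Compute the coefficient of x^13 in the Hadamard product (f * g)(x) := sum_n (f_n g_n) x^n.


f has coefficients f_k = 2^k and g has coefficients g_k = 5^k, so the Hadamard product has coefficient (f*g)_k = 2^k * 5^k = 10^k.
For k = 13: 10^13 = 10000000000000.

10000000000000


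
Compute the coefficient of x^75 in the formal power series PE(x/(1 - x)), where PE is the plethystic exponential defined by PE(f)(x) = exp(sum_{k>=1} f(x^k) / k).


For f(x) = x/(1 - x) we have
sum_{k>=1} f(x^k) / k = sum_{k>=1} (1/k) * x^k / (1 - x^k) = sum_{k, m >= 1} x^(k m) / k,
which after exponentiating simplifies to
PE(x/(1 - x)) = prod_{k>=1} 1 / (1 - x^k).
This is the generating function for the partition function p(n), so the coefficient of x^75 is p(75).
Computing p(75) by dynamic programming over parts 1, 2, ..., 75: p(75) = 8118264.

8118264


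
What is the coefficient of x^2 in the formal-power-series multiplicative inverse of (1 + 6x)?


The inverse is 1/(1 + 6x). Apply the geometric identity 1/(1 - y) = sum_{k>=0} y^k with y = -6x:
1/(1 + 6x) = sum_{k>=0} (-6)^k x^k.
So the coefficient of x^2 is (-6)^2 = 36.

36


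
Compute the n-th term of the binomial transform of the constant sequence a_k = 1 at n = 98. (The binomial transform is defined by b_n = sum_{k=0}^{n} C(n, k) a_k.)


With a_k = 1 for all k, b_n = sum_{k=0}^{n} C(n, k) = 2^n by the binomial theorem.
For n = 98: 2^98 = 316912650057057350374175801344.

316912650057057350374175801344


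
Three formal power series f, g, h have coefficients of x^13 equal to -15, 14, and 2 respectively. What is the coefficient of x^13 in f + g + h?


Series addition is componentwise:
-15 + 14 + 2
= 1

1


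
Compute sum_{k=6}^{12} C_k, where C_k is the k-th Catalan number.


C_6 through C_12: 132, 429, 1430, 4862, 16796, 58786, 208012
Sum = 132 + 429 + 1430 + 4862 + 16796 + 58786 + 208012
= 290447

290447


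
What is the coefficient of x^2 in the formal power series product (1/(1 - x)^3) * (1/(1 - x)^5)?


Combine the factors: (1/(1 - x)^3) * (1/(1 - x)^5) = 1/(1 - x)^8.
Then use 1/(1 - x)^r = sum_{k>=0} C(k + r - 1, r - 1) x^k with r = 8 and k = 2:
C(9, 7) = 36.

36


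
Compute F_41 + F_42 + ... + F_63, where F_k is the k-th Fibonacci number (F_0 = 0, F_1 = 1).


Use the identity sum_{k=0}^{N} F_k = F_{N+2} - 1 (which follows from F_{k+2} - F_{k+1} = F_k). Then
sum_{k=41}^{63} F_k = (F_{65} - 1) - (F_{42} - 1) = F_{65} - F_{42}.
Computing: F_{65} = 17167680177565, F_{42} = 267914296, so
Sum = 17167680177565 - 267914296 = 17167412263269.

17167412263269


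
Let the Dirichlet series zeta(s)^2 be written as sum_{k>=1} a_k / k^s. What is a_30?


The Dirichlet convolution of the constant function 1 with itself gives (1 * 1)(k) = sum_{d | k} 1 = d(k), the number of positive divisors of k.
Since zeta(s) = sum_{k>=1} 1/k^s, we have zeta(s)^2 = sum_{k>=1} d(k)/k^s, so a_k = d(k).
For k = 30: the divisors are 1, 2, 3, 5, 6, 10, 15, 30.
Count = 8.

8


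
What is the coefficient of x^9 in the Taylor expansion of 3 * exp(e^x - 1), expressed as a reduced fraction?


exp(e^x - 1) = sum_{k>=0} Bell_k x^k / k!, where Bell_k is the k-th Bell number.
So the coefficient of x^9 is 3 * Bell_9 / 9!.
Computing: Bell_9 = 21147 and 9! = 362880, giving
3 * 21147/362880 = 1007/5760.

1007/5760


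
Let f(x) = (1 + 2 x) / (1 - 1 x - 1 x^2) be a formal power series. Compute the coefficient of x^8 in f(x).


Write f(x) = sum_{k>=0} a_k x^k. Multiplying both sides by 1 - 1 x - 1 x^2 gives
(1 - 1 x - 1 x^2) sum_{k>=0} a_k x^k = 1 + 2 x.
Matching coefficients:
 x^0: a_0 = 1
 x^1: a_1 - 1 a_0 = 2  =>  a_1 = 1*1 + 2 = 3
 x^k (k >= 2): a_k = 1 a_{k-1} + 1 a_{k-2}.
Iterating: a_2 = 4, a_3 = 7, a_4 = 11, a_5 = 18, a_6 = 29, a_7 = 47, a_8 = 76.
So the coefficient of x^8 is 76.

76


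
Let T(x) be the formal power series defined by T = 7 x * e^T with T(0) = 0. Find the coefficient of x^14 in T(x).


Apply the Lagrange inversion formula: if T = 7 x * phi(T) with phi(t) = e^t, then
[x^n] T = 7^n * (1/n) [t^(n-1)] phi(t)^n = 7^n * (1/n) [t^(n-1)] e^(n t) = 7^n * (1/n) * n^(n-1) / (n-1)! = 7^n * n^(n-1) / n!.
When c = 1 this is the Cayley count of rooted labeled trees on n vertices, divided by n!.
For n = 14: 7^14 * 14^13 / 14! = 678223072849 * 793714773254144/87178291200 = 5364274478655859603228/868725.

5364274478655859603228/868725


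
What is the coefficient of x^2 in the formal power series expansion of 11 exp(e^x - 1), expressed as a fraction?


exp(e^x - 1) is the exponential generating function for the Bell numbers Bell_k: exp(e^x - 1) = sum_{k>=0} Bell_k x^k / k!.
So the coefficient of x^2 in 11 exp(e^x - 1) is 11 Bell_2 / 2!.
Computing: Bell_2 = 2 and 2! = 2, giving
11 * 2/2 = 11.

11


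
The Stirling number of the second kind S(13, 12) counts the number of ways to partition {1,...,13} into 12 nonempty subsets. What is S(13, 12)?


Using the explicit formula S(n,k) = (1/k!) sum_{j=0}^{k} (-1)^(k-j) C(k,j) j^n:
S(13, 12) = 78
Equivalently, S(n,k) is n! times the coefficient of x^n in the EGF (e^x - 1)^k / k!.

78


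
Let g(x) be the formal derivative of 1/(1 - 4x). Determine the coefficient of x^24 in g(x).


Differentiate termwise: d/dx sum_{k>=0} 4^k x^k = sum_{k>=1} k 4^k x^(k-1) = sum_{j>=0} (j+1) 4^(j+1) x^j.
Equivalently, d/dx [1/(1 - 4x)] = 4/(1 - 4x)^2.
For j = 24: 25 * 4^25 = 25 * 1125899906842624 = 28147497671065600.

28147497671065600


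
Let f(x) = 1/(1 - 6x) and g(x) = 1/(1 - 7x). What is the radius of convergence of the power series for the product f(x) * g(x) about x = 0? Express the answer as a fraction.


The radius of 1/(1 - 6x) is 1/6 (nearest singularity at x = 1/6), and the radius of 1/(1 - 7x) is 1/7.
The product f(x)*g(x) = 1/((1 - 6x)(1 - 7x)) has singularities at both 1/6 and 1/7, so its radius of convergence is the distance to the nearest one:
min(1/6, 1/7) = 1/7.

1/7
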